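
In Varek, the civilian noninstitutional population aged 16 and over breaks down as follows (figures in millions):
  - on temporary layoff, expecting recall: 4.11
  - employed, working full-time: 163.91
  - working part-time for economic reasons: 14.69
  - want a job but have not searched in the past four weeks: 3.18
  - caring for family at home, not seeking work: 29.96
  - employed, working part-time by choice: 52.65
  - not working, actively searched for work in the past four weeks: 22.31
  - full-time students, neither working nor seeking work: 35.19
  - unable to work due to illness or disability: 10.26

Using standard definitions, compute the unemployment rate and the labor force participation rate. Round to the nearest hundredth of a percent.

Unemployment rate ≈ 10.25%; labor force participation rate ≈ 76.63%.

Employed = 163.91 + 14.69 + 52.65 = 231.25 million (anyone who worked, including part-time for economic reasons, counts as employed).
Unemployed = 4.11 + 22.31 = 26.42 million (jobless and actively searching, or on temporary layoff).
Labor force = 231.25 + 26.42 = 257.67 million.
Not in labor force = 3.18 + 29.96 + 35.19 + 10.26 = 78.59 million (those not working and not actively searching are outside the labor force — including those who want a job but have given up searching).
Civilian working-age population = 257.67 + 78.59 = 336.26 million.
Unemployment rate = 26.42 / 257.67 = 10.25%.
Labor force participation rate = 257.67 / 336.26 = 76.63%.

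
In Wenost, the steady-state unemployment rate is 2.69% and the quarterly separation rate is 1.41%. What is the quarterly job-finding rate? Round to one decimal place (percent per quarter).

From u* = s/(s+f): f = s·(1−u)/u.
f = 1.41 × (1 − 0.0269) / 0.0269 = 1.3721 / 0.0269 ≈ 51.0% per quarter.

Job-finding rate ≈ 51.0% per quarter.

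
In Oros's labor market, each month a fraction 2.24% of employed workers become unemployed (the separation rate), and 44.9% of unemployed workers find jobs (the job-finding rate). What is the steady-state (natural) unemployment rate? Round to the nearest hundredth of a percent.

At steady state the flows balance: s·E = f·U, so U/(E+U) = s/(s+f).
u* = 2.24 / (2.24 + 44.9) = 2.24 / 47.14 = 4.75%.

Steady-state unemployment rate ≈ 4.75%.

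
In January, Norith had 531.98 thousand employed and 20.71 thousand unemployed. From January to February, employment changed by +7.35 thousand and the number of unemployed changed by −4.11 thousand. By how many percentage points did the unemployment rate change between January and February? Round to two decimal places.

The unemployment rate changed by −0.76 percentage points.

January: labor force = 531.98 + 20.71 = 552.69; u = 20.71/552.69 = 3.75%.
February: labor force = 539.33 + 16.60 = 555.93; u = 16.60/555.93 = 2.99%.
Change = 2.99% − 3.75% = −0.76 pp.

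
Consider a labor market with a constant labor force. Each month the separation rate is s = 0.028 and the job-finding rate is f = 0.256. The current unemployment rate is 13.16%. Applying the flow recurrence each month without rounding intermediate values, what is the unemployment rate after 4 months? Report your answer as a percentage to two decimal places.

With a fixed labor force, u_{t+1} = u_t + s·(1−u_t) − f·u_t = u_t·(1−s−f) + s.
Here 1−s−f = 0.716 and s = 0.028.
u_1 = 0.131600 × 0.716 + 0.028 = 0.122226.
u_2 = 0.122226 × 0.716 + 0.028 = 0.115514.
u_3 = 0.115514 × 0.716 + 0.028 = 0.110708.
u_4 = 0.110708 × 0.716 + 0.028 = 0.107267.

Unemployment rate after four months ≈ 10.73%.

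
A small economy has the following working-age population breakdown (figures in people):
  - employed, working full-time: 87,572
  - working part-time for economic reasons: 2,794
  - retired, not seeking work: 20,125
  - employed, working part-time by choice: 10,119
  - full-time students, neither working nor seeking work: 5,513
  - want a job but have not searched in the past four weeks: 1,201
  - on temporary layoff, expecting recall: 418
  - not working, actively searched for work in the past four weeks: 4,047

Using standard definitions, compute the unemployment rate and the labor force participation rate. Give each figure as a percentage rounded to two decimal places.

Employed = 87,572 + 2,794 + 10,119 = 100,485 (anyone who worked, including part-time for economic reasons, counts as employed).
Unemployed = 418 + 4,047 = 4,465 (jobless and actively searching, or on temporary layoff).
Labor force = 100,485 + 4,465 = 104,950.
Not in labor force = 20,125 + 5,513 + 1,201 = 26,839 (those not working and not actively searching are outside the labor force — including those who want a job but have given up searching).
Civilian working-age population = 104,950 + 26,839 = 131,789.
Unemployment rate = 4,465 / 104,950 = 4.25%.
Labor force participation rate = 104,950 / 131,789 = 79.63%.

Unemployment rate ≈ 4.25%; labor force participation rate ≈ 79.63%.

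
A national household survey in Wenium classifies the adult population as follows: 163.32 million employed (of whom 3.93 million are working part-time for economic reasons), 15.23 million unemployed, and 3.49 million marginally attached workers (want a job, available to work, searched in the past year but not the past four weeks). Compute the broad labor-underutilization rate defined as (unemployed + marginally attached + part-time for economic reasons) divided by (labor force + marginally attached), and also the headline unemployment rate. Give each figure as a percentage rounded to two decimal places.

Broad underutilization rate ≈ 12.44%; headline unemployment rate ≈ 8.53%.

Labor force = 163.32 + 15.23 = 178.55 million.
Numerator = 15.23 + 3.49 + 3.93 = 22.65 million.
Denominator = 178.55 + 3.49 = 182.04 million.
Broad rate = 22.65 / 182.04 = 12.44%.
Headline unemployment rate = 15.23 / 178.55 = 8.53%.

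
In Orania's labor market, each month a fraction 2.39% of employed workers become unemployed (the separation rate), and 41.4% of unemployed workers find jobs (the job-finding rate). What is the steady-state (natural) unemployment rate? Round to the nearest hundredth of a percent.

Steady-state unemployment rate ≈ 5.46%.

At steady state the flows balance: s·E = f·U, so U/(E+U) = s/(s+f).
u* = 2.39 / (2.39 + 41.4) = 2.39 / 43.79 = 5.46%.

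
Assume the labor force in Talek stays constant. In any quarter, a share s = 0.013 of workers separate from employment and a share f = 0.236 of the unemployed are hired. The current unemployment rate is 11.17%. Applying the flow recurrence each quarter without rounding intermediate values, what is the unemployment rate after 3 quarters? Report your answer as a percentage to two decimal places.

With a fixed labor force, u_{t+1} = u_t + s·(1−u_t) − f·u_t = u_t·(1−s−f) + s.
Here 1−s−f = 0.751 and s = 0.013.
u_1 = 0.111700 × 0.751 + 0.013 = 0.096887.
u_2 = 0.096887 × 0.751 + 0.013 = 0.085762.
u_3 = 0.085762 × 0.751 + 0.013 = 0.077407.

Unemployment rate after three quarters ≈ 7.74%.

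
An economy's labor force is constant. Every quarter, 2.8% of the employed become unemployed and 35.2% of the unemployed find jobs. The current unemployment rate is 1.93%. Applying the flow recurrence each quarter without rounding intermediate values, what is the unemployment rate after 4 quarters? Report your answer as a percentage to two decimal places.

With a fixed labor force, u_{t+1} = u_t + s·(1−u_t) − f·u_t = u_t·(1−s−f) + s.
Here 1−s−f = 0.620 and s = 0.028.
u_1 = 0.019300 × 0.620 + 0.028 = 0.039966.
u_2 = 0.039966 × 0.620 + 0.028 = 0.052779.
u_3 = 0.052779 × 0.620 + 0.028 = 0.060723.
u_4 = 0.060723 × 0.620 + 0.028 = 0.065648.

Unemployment rate after four quarters ≈ 6.56%.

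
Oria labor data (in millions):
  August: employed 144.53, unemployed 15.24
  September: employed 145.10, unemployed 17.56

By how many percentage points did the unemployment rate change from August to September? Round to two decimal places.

August: labor force = 144.53 + 15.24 = 159.77; u = 15.24/159.77 = 9.54%.
September: labor force = 145.10 + 17.56 = 162.66; u = 17.56/162.66 = 10.80%.
Change = 10.80% − 9.54% = +1.26 pp.

The unemployment rate changed by +1.26 percentage points.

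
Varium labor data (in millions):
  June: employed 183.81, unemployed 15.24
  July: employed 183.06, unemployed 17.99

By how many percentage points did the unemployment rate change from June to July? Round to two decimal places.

The unemployment rate changed by +1.29 percentage points.

June: labor force = 183.81 + 15.24 = 199.05; u = 15.24/199.05 = 7.66%.
July: labor force = 183.06 + 17.99 = 201.05; u = 17.99/201.05 = 8.95%.
Change = 8.95% − 7.66% = +1.29 pp.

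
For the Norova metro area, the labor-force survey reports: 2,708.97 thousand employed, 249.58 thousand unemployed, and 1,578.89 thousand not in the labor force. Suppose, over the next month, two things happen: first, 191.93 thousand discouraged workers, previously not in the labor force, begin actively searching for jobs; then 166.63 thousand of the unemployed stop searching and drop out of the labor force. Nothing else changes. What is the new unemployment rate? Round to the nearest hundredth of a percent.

New unemployment rate ≈ 9.21%.

Initially, labor force = 2,708.97 + 249.58 = 2,958.55 thousand, so u = 249.58/2,958.55 = 8.44%.
After the first change, unemployed and labor force both rise by 191.93 → E = 2,708.97, U = 441.51, labor force = 3,150.48 thousand.
After the second change, unemployed and labor force both fall by 166.63 → E = 2,708.97, U = 274.88, labor force = 2,983.85 thousand.
New unemployment rate = 274.88 / 2,983.85 = 9.21%.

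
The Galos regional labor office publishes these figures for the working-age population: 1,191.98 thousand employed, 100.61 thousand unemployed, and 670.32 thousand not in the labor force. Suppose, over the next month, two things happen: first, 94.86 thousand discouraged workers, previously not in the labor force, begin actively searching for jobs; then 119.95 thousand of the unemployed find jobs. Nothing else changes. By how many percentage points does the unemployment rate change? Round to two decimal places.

The unemployment rate changes by −2.34 percentage points.

Initially, labor force = 1,191.98 + 100.61 = 1,292.59 thousand, so u = 100.61/1,292.59 = 7.78%.
After the first change, unemployed and labor force both rise by 94.86 → E = 1,191.98, U = 195.47, labor force = 1,387.45 thousand.
After the second change, unemployed falls and employed rises by 119.95; labor force unchanged → E = 1,311.93, U = 75.52, labor force = 1,387.45 thousand.
New unemployment rate = 75.52 / 1,387.45 = 5.44%.
Change = 5.44% − 7.78% = −2.34 percentage points.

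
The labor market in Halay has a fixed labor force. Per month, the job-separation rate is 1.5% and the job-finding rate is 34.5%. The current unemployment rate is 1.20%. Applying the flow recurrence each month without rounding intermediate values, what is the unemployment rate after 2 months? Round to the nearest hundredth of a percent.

Unemployment rate after two months ≈ 2.95%.

With a fixed labor force, u_{t+1} = u_t + s·(1−u_t) − f·u_t = u_t·(1−s−f) + s.
Here 1−s−f = 0.640 and s = 0.015.
u_1 = 0.012000 × 0.640 + 0.015 = 0.022680.
u_2 = 0.022680 × 0.640 + 0.015 = 0.029515.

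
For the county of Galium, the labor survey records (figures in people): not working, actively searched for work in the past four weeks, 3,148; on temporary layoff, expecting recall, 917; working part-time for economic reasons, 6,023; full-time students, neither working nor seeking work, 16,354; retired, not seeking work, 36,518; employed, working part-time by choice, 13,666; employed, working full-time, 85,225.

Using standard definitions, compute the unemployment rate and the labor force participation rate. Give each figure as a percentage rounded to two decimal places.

Employed = 6,023 + 13,666 + 85,225 = 104,914 (anyone who worked, including part-time for economic reasons, counts as employed).
Unemployed = 3,148 + 917 = 4,065 (jobless and actively searching, or on temporary layoff).
Labor force = 104,914 + 4,065 = 108,979.
Not in labor force = 16,354 + 36,518 = 52,872 (those not working and not actively searching are outside the labor force).
Civilian working-age population = 108,979 + 52,872 = 161,851.
Unemployment rate = 4,065 / 108,979 = 3.73%.
Labor force participation rate = 108,979 / 161,851 = 67.33%.

Unemployment rate ≈ 3.73%; labor force participation rate ≈ 67.33%.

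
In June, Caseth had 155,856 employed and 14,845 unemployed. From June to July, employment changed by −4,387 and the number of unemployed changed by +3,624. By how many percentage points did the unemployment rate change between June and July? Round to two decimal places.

June: labor force = 155,856 + 14,845 = 170,701; u = 14,845/170,701 = 8.70%.
July: labor force = 151,469 + 18,469 = 169,938; u = 18,469/169,938 = 10.87%.
Change = 10.87% − 8.70% = +2.17 pp.

The unemployment rate changed by +2.17 percentage points.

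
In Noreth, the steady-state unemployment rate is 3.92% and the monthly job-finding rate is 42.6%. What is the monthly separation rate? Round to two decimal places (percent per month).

From u* = s/(s+f): s = u·f/(1−u).
s = 0.0392 × 42.6 / (1 − 0.0392) = 1.6699 / 0.9608 ≈ 1.74% per month.

Separation rate ≈ 1.74% per month.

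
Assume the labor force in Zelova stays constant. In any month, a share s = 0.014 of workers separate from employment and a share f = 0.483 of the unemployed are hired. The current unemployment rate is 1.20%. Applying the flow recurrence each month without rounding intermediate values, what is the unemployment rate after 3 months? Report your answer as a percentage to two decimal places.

With a fixed labor force, u_{t+1} = u_t + s·(1−u_t) − f·u_t = u_t·(1−s−f) + s.
Here 1−s−f = 0.503 and s = 0.014.
u_1 = 0.012000 × 0.503 + 0.014 = 0.020036.
u_2 = 0.020036 × 0.503 + 0.014 = 0.024078.
u_3 = 0.024078 × 0.503 + 0.014 = 0.026111.

Unemployment rate after three months ≈ 2.61%.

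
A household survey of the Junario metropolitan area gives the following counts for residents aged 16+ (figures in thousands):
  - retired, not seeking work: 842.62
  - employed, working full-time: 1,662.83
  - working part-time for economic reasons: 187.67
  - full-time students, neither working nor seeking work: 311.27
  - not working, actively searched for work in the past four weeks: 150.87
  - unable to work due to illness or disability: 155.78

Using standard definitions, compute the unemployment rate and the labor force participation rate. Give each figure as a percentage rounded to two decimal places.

Employed = 1,662.83 + 187.67 = 1,850.50 thousand (anyone who worked, including part-time for economic reasons, counts as employed).
Unemployed = 150.87 thousand.
Labor force = 1,850.50 + 150.87 = 2,001.37 thousand.
Not in labor force = 842.62 + 311.27 + 155.78 = 1,309.67 thousand (those not working and not actively searching are outside the labor force).
Civilian working-age population = 2,001.37 + 1,309.67 = 3,311.04 thousand.
Unemployment rate = 150.87 / 2,001.37 = 7.54%.
Labor force participation rate = 2,001.37 / 3,311.04 = 60.45%.

Unemployment rate ≈ 7.54%; labor force participation rate ≈ 60.45%.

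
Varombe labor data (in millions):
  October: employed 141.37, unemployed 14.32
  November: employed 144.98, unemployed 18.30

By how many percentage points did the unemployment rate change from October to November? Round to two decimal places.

The unemployment rate changed by +2.01 percentage points.

October: labor force = 141.37 + 14.32 = 155.69; u = 14.32/155.69 = 9.20%.
November: labor force = 144.98 + 18.30 = 163.28; u = 18.30/163.28 = 11.21%.
Change = 11.21% − 9.20% = +2.01 pp.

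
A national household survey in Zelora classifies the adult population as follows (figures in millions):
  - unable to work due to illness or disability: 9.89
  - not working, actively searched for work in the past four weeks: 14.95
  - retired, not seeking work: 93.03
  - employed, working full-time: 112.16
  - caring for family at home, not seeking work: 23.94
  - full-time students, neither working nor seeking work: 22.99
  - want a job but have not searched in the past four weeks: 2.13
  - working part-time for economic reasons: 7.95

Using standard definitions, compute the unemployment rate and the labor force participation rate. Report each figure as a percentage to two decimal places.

Unemployment rate ≈ 11.07%; labor force participation rate ≈ 47.05%.

Employed = 112.16 + 7.95 = 120.11 million (anyone who worked, including part-time for economic reasons, counts as employed).
Unemployed = 14.95 million.
Labor force = 120.11 + 14.95 = 135.06 million.
Not in labor force = 9.89 + 93.03 + 23.94 + 22.99 + 2.13 = 151.98 million (those not working and not actively searching are outside the labor force — including those who want a job but have given up searching).
Civilian working-age population = 135.06 + 151.98 = 287.04 million.
Unemployment rate = 14.95 / 135.06 = 11.07%.
Labor force participation rate = 135.06 / 287.04 = 47.05%.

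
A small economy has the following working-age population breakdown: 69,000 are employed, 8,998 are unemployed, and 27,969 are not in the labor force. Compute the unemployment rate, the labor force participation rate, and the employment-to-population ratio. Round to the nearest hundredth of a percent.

Labor force = employed + unemployed = 69,000 + 8,998 = 77,998.
Working-age population = 77,998 + 27,969 = 105,967.
Unemployment rate = 8,998 / 77,998 = 11.54%.
Labor force participation rate = 77,998 / 105,967 = 73.61%.
Employment-population ratio = 69,000 / 105,967 = 65.11%.

Unemployment rate ≈ 11.54%; labor force participation rate ≈ 73.61%; employment-population ratio ≈ 65.11%.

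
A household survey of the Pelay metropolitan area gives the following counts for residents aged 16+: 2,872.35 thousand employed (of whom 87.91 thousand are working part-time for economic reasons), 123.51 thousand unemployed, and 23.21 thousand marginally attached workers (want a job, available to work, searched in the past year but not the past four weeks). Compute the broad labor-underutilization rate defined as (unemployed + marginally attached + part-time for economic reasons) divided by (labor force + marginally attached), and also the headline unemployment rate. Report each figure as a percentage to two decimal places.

Broad underutilization rate ≈ 7.77%; headline unemployment rate ≈ 4.12%.

Labor force = 2,872.35 + 123.51 = 2,995.86 thousand.
Numerator = 123.51 + 23.21 + 87.91 = 234.63 thousand.
Denominator = 2,995.86 + 23.21 = 3,019.07 thousand.
Broad rate = 234.63 / 3,019.07 = 7.77%.
Headline unemployment rate = 123.51 / 2,995.86 = 4.12%.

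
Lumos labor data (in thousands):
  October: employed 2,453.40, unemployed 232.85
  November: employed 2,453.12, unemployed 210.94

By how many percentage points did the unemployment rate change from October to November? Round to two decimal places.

October: labor force = 2,453.40 + 232.85 = 2,686.25; u = 232.85/2,686.25 = 8.67%.
November: labor force = 2,453.12 + 210.94 = 2,664.06; u = 210.94/2,664.06 = 7.92%.
Change = 7.92% − 8.67% = −0.75 pp.

The unemployment rate changed by −0.75 percentage points.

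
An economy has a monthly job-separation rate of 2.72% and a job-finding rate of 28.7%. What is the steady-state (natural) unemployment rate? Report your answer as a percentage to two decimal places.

Steady-state unemployment rate ≈ 8.66%.

At steady state the flows balance: s·E = f·U, so U/(E+U) = s/(s+f).
u* = 2.72 / (2.72 + 28.7) = 2.72 / 31.42 = 8.66%.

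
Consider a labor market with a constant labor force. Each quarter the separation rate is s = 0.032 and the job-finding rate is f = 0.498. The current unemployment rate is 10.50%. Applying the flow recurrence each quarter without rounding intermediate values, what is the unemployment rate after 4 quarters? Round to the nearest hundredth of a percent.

Unemployment rate after four quarters ≈ 6.26%.

With a fixed labor force, u_{t+1} = u_t + s·(1−u_t) − f·u_t = u_t·(1−s−f) + s.
Here 1−s−f = 0.470 and s = 0.032.
u_1 = 0.105000 × 0.470 + 0.032 = 0.081350.
u_2 = 0.081350 × 0.470 + 0.032 = 0.070235.
u_3 = 0.070235 × 0.470 + 0.032 = 0.065010.
u_4 = 0.065010 × 0.470 + 0.032 = 0.062555.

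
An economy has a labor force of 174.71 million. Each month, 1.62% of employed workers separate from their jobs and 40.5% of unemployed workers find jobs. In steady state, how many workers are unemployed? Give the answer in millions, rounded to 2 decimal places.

About 6.72 million are unemployed in steady state.

Steady-state unemployment rate u* = s/(s+f) = 1.62/(1.62+40.5) = 0.038462.
Unemployed = u* × labor force = 0.038462 × 174.71 ≈ 6.72 million.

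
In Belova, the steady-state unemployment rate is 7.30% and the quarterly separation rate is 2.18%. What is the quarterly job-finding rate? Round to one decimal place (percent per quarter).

Job-finding rate ≈ 27.7% per quarter.

From u* = s/(s+f): f = s·(1−u)/u.
f = 2.18 × (1 − 0.0730) / 0.0730 = 2.0209 / 0.0730 ≈ 27.7% per quarter.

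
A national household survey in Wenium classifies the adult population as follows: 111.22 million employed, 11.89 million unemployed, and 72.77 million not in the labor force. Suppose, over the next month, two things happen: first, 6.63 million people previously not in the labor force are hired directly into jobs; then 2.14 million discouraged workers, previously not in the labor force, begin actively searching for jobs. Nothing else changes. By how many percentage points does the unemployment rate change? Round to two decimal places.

The unemployment rate changes by +0.98 percentage points.

Initially, labor force = 111.22 + 11.89 = 123.11 million, so u = 11.89/123.11 = 9.66%.
After the first change, employed and labor force both rise by 6.63; unemployed unchanged → E = 117.85, U = 11.89, labor force = 129.74 million.
After the second change, unemployed and labor force both rise by 2.14 → E = 117.85, U = 14.03, labor force = 131.88 million.
New unemployment rate = 14.03 / 131.88 = 10.64%.
Change = 10.64% − 9.66% = +0.98 percentage points.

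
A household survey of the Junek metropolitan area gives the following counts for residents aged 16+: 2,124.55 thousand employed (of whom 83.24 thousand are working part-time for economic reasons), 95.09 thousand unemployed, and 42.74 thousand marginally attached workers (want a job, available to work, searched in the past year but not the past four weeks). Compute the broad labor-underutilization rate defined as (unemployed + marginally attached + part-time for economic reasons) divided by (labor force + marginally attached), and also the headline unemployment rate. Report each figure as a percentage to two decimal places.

Broad underutilization rate ≈ 9.77%; headline unemployment rate ≈ 4.28%.

Labor force = 2,124.55 + 95.09 = 2,219.64 thousand.
Numerator = 95.09 + 42.74 + 83.24 = 221.07 thousand.
Denominator = 2,219.64 + 42.74 = 2,262.38 thousand.
Broad rate = 221.07 / 2,262.38 = 9.77%.
Headline unemployment rate = 95.09 / 2,219.64 = 4.28%.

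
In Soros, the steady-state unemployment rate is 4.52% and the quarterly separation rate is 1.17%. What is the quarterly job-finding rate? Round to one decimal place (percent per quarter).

Job-finding rate ≈ 24.7% per quarter.

From u* = s/(s+f): f = s·(1−u)/u.
f = 1.17 × (1 − 0.0452) / 0.0452 = 1.1171 / 0.0452 ≈ 24.7% per quarter.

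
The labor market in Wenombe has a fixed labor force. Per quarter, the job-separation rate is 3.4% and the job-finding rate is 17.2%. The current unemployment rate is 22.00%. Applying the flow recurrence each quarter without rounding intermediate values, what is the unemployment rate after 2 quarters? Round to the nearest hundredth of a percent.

Unemployment rate after two quarters ≈ 19.97%.

With a fixed labor force, u_{t+1} = u_t + s·(1−u_t) − f·u_t = u_t·(1−s−f) + s.
Here 1−s−f = 0.794 and s = 0.034.
u_1 = 0.220000 × 0.794 + 0.034 = 0.208680.
u_2 = 0.208680 × 0.794 + 0.034 = 0.199692.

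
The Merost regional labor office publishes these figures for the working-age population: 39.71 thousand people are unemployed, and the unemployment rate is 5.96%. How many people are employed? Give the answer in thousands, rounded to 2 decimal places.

Labor force = U / u = 39.71 / 0.0596 ≈ 666.28 thousand.
Employed = labor force − unemployed = 666.28 − 39.71 = 626.57 thousand.

About 626.57 thousand are employed.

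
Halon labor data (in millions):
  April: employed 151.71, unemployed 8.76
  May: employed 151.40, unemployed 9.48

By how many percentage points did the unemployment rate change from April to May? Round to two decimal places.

April: labor force = 151.71 + 8.76 = 160.47; u = 8.76/160.47 = 5.46%.
May: labor force = 151.40 + 9.48 = 160.88; u = 9.48/160.88 = 5.89%.
Change = 5.89% − 5.46% = +0.43 pp.

The unemployment rate changed by +0.43 percentage points.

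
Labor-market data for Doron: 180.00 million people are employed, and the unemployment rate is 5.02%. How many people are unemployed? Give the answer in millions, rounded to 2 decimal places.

About 9.51 million are unemployed.

Let U be the number unemployed. The labor force is E + U, and U/(E+U) = 0.0502.
So U = 0.0502 × 180.00 / (1 − 0.0502) = 9.0360 / 0.9498 ≈ 9.51 million.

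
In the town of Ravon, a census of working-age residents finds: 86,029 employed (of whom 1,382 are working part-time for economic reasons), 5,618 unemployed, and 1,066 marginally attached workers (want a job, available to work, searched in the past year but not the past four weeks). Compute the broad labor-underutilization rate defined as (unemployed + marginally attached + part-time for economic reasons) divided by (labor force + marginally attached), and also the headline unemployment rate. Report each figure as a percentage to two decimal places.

Broad underutilization rate ≈ 8.70%; headline unemployment rate ≈ 6.13%.

Labor force = 86,029 + 5,618 = 91,647.
Numerator = 5,618 + 1,066 + 1,382 = 8,066.
Denominator = 91,647 + 1,066 = 92,713.
Broad rate = 8,066 / 92,713 = 8.70%.
Headline unemployment rate = 5,618 / 91,647 = 6.13%.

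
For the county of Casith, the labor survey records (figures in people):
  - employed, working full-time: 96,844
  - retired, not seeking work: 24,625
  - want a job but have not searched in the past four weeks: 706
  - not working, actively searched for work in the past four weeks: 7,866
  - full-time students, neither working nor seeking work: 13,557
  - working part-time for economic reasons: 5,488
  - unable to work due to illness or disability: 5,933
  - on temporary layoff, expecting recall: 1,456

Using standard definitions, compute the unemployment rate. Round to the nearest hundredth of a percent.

Unemployment rate ≈ 8.35%.

Employed = 96,844 + 5,488 = 102,332 (anyone who worked, including part-time for economic reasons, counts as employed).
Unemployed = 7,866 + 1,456 = 9,322 (jobless and actively searching, or on temporary layoff).
Labor force = 102,332 + 9,322 = 111,654.
Unemployment rate = 9,322 / 111,654 = 8.35%.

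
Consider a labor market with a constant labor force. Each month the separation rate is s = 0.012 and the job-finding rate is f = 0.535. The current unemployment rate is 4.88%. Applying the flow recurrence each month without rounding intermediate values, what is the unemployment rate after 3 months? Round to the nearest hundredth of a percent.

With a fixed labor force, u_{t+1} = u_t + s·(1−u_t) − f·u_t = u_t·(1−s−f) + s.
Here 1−s−f = 0.453 and s = 0.012.
u_1 = 0.048800 × 0.453 + 0.012 = 0.034106.
u_2 = 0.034106 × 0.453 + 0.012 = 0.027450.
u_3 = 0.027450 × 0.453 + 0.012 = 0.024435.

Unemployment rate after three months ≈ 2.44%.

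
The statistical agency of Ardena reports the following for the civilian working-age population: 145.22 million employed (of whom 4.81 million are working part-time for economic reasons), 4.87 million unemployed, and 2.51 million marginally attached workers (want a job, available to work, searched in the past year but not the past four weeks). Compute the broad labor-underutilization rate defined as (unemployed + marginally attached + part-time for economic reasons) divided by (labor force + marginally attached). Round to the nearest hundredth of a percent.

Labor force = 145.22 + 4.87 = 150.09 million.
Numerator = 4.87 + 2.51 + 4.81 = 12.19 million.
Denominator = 150.09 + 2.51 = 152.60 million.
Broad rate = 12.19 / 152.60 = 7.99%.

Broad underutilization rate ≈ 7.99%.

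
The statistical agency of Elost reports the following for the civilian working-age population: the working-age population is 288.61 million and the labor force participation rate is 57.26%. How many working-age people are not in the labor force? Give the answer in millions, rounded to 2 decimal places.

Share not in the labor force = 1 − 0.5726 = 0.4274.
Not in labor force = 0.4274 × 288.61 ≈ 123.35 million.

About 123.35 million are not in the labor force.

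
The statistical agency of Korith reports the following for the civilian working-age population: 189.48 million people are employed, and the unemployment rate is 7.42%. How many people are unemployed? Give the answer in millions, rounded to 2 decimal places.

About 15.19 million are unemployed.

Let U be the number unemployed. The labor force is E + U, and U/(E+U) = 0.0742.
So U = 0.0742 × 189.48 / (1 − 0.0742) = 14.0594 / 0.9258 ≈ 15.19 million.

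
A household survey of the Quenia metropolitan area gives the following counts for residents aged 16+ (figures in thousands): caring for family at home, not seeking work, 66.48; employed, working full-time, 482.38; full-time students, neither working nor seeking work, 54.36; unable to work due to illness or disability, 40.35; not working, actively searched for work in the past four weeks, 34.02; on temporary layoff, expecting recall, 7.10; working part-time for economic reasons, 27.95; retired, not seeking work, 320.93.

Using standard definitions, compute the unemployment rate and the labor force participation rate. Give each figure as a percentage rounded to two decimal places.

Unemployment rate ≈ 7.46%; labor force participation rate ≈ 53.35%.

Employed = 482.38 + 27.95 = 510.33 thousand (anyone who worked, including part-time for economic reasons, counts as employed).
Unemployed = 34.02 + 7.10 = 41.12 thousand (jobless and actively searching, or on temporary layoff).
Labor force = 510.33 + 41.12 = 551.45 thousand.
Not in labor force = 66.48 + 54.36 + 40.35 + 320.93 = 482.12 thousand (those not working and not actively searching are outside the labor force).
Civilian working-age population = 551.45 + 482.12 = 1,033.57 thousand.
Unemployment rate = 41.12 / 551.45 = 7.46%.
Labor force participation rate = 551.45 / 1,033.57 = 53.35%.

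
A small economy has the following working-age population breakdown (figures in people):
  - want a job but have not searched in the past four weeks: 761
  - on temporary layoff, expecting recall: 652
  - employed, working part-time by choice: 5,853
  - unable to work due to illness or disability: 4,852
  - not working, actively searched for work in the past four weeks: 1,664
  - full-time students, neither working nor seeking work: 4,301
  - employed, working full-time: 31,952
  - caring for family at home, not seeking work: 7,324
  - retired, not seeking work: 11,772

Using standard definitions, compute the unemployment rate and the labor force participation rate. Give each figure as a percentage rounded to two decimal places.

Unemployment rate ≈ 5.77%; labor force participation rate ≈ 58.04%.

Employed = 5,853 + 31,952 = 37,805.
Unemployed = 652 + 1,664 = 2,316 (jobless and actively searching, or on temporary layoff).
Labor force = 37,805 + 2,316 = 40,121.
Not in labor force = 761 + 4,852 + 4,301 + 7,324 + 11,772 = 29,010 (those not working and not actively searching are outside the labor force — including those who want a job but have given up searching).
Civilian working-age population = 40,121 + 29,010 = 69,131.
Unemployment rate = 2,316 / 40,121 = 5.77%.
Labor force participation rate = 40,121 / 69,131 = 58.04%.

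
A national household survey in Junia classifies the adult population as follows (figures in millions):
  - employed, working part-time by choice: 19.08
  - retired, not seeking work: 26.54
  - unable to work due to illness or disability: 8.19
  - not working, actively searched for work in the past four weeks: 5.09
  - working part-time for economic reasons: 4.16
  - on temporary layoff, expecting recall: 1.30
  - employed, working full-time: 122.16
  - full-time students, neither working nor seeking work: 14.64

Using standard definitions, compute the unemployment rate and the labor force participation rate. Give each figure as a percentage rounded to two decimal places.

Unemployment rate ≈ 4.21%; labor force participation rate ≈ 75.46%.

Employed = 19.08 + 4.16 + 122.16 = 145.40 million (anyone who worked, including part-time for economic reasons, counts as employed).
Unemployed = 5.09 + 1.30 = 6.39 million (jobless and actively searching, or on temporary layoff).
Labor force = 145.40 + 6.39 = 151.79 million.
Not in labor force = 26.54 + 8.19 + 14.64 = 49.37 million (those not working and not actively searching are outside the labor force).
Civilian working-age population = 151.79 + 49.37 = 201.16 million.
Unemployment rate = 6.39 / 151.79 = 4.21%.
Labor force participation rate = 151.79 / 201.16 = 75.46%.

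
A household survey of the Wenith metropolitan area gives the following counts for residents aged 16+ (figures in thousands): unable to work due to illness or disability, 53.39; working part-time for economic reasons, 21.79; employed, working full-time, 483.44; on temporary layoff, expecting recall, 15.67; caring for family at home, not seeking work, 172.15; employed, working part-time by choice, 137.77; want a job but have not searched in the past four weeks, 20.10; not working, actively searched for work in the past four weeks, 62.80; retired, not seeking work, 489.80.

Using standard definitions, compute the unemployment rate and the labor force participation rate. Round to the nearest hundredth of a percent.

Employed = 21.79 + 483.44 + 137.77 = 643.00 thousand (anyone who worked, including part-time for economic reasons, counts as employed).
Unemployed = 15.67 + 62.80 = 78.47 thousand (jobless and actively searching, or on temporary layoff).
Labor force = 643.00 + 78.47 = 721.47 thousand.
Not in labor force = 53.39 + 172.15 + 20.10 + 489.80 = 735.44 thousand (those not working and not actively searching are outside the labor force — including those who want a job but have given up searching).
Civilian working-age population = 721.47 + 735.44 = 1,456.91 thousand.
Unemployment rate = 78.47 / 721.47 = 10.88%.
Labor force participation rate = 721.47 / 1,456.91 = 49.52%.

Unemployment rate ≈ 10.88%; labor force participation rate ≈ 49.52%.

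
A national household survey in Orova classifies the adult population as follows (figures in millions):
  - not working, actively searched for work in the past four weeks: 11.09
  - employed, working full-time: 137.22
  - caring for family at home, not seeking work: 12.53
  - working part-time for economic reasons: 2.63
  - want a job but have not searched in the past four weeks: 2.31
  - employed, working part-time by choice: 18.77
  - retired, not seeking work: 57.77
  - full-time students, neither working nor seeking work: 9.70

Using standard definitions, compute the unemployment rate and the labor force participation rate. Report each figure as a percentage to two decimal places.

Employed = 137.22 + 2.63 + 18.77 = 158.62 million (anyone who worked, including part-time for economic reasons, counts as employed).
Unemployed = 11.09 million.
Labor force = 158.62 + 11.09 = 169.71 million.
Not in labor force = 12.53 + 2.31 + 57.77 + 9.70 = 82.31 million (those not working and not actively searching are outside the labor force — including those who want a job but have given up searching).
Civilian working-age population = 169.71 + 82.31 = 252.02 million.
Unemployment rate = 11.09 / 169.71 = 6.53%.
Labor force participation rate = 169.71 / 252.02 = 67.34%.

Unemployment rate ≈ 6.53%; labor force participation rate ≈ 67.34%.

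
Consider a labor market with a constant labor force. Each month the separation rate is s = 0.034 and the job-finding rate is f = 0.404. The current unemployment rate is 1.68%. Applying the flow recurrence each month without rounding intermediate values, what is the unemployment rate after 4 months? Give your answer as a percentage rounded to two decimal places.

Unemployment rate after four months ≈ 7.16%.

With a fixed labor force, u_{t+1} = u_t + s·(1−u_t) − f·u_t = u_t·(1−s−f) + s.
Here 1−s−f = 0.562 and s = 0.034.
u_1 = 0.016800 × 0.562 + 0.034 = 0.043442.
u_2 = 0.043442 × 0.562 + 0.034 = 0.058414.
u_3 = 0.058414 × 0.562 + 0.034 = 0.066829.
u_4 = 0.066829 × 0.562 + 0.034 = 0.071558.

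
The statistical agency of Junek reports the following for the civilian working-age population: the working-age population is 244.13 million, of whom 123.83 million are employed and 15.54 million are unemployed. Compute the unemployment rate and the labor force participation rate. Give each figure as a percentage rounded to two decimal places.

Unemployment rate ≈ 11.15%; labor force participation rate ≈ 57.09%.

Labor force = employed + unemployed = 123.83 + 15.54 = 139.37 million.
Unemployment rate = 15.54 / 139.37 = 11.15%.
Labor force participation rate = 139.37 / 244.13 = 57.09%.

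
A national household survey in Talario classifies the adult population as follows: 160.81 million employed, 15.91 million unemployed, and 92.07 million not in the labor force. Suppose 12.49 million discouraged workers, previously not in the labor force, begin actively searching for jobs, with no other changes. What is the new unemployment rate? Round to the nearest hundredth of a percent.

Initially, labor force = 160.81 + 15.91 = 176.72 million, so u = 15.91/176.72 = 9.00%.
After the change, unemployed and labor force both rise by 12.49 → E = 160.81, U = 28.40, labor force = 189.21 million.
New unemployment rate = 28.40 / 189.21 = 15.01%.

New unemployment rate ≈ 15.01%.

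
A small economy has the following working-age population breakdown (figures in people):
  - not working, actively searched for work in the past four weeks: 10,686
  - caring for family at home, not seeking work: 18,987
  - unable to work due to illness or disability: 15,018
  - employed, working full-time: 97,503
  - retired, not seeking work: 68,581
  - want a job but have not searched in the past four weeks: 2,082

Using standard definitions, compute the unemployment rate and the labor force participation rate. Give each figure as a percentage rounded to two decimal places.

Employed = 97,503.
Unemployed = 10,686.
Labor force = 97,503 + 10,686 = 108,189.
Not in labor force = 18,987 + 15,018 + 68,581 + 2,082 = 104,668 (those not working and not actively searching are outside the labor force — including those who want a job but have given up searching).
Civilian working-age population = 108,189 + 104,668 = 212,857.
Unemployment rate = 10,686 / 108,189 = 9.88%.
Labor force participation rate = 108,189 / 212,857 = 50.83%.

Unemployment rate ≈ 9.88%; labor force participation rate ≈ 50.83%.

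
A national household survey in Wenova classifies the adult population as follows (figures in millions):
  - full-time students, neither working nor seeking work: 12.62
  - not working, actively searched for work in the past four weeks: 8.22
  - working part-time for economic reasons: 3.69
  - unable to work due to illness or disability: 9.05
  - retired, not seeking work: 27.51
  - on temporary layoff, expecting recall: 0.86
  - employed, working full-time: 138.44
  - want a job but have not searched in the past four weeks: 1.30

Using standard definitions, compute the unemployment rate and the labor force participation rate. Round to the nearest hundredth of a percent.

Employed = 3.69 + 138.44 = 142.13 million (anyone who worked, including part-time for economic reasons, counts as employed).
Unemployed = 8.22 + 0.86 = 9.08 million (jobless and actively searching, or on temporary layoff).
Labor force = 142.13 + 9.08 = 151.21 million.
Not in labor force = 12.62 + 9.05 + 27.51 + 1.30 = 50.48 million (those not working and not actively searching are outside the labor force — including those who want a job but have given up searching).
Civilian working-age population = 151.21 + 50.48 = 201.69 million.
Unemployment rate = 9.08 / 151.21 = 6.00%.
Labor force participation rate = 151.21 / 201.69 = 74.97%.

Unemployment rate ≈ 6.00%; labor force participation rate ≈ 74.97%.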